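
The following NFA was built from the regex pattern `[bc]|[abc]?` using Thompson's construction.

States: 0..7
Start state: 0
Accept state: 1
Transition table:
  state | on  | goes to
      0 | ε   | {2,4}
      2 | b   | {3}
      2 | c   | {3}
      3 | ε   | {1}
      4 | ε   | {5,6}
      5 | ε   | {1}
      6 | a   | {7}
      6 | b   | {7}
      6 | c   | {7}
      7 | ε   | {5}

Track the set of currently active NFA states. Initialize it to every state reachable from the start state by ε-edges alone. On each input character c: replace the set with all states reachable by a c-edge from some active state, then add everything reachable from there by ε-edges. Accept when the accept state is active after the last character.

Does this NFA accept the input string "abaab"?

start: ε-closure({0}) = {0,1,2,4,5,6}
'a' @ 1: {1,5,7}  [accepting]
'b' @ 2: {}  — dead — no transitions
rest 'aab' ignored (set empty)
after full input: {}  (accept=1 not in)

Answer: REJECT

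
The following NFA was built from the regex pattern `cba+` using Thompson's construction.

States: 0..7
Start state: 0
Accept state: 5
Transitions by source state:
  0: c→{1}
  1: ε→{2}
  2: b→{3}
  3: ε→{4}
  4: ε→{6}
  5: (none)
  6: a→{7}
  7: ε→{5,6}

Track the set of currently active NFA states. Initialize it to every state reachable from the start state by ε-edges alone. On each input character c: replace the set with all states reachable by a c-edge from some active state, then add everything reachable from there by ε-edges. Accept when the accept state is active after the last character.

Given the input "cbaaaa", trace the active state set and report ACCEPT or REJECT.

initial (ε-close {0}): {0}
'c' @ 1: {1,2}
'b' @ 2: {3,4,6}
'a' @ 3: {5,6,7}  [accepting]
'a' @ 4: {5,6,7}  [accepting]
'a' @ 5: {5,6,7}  [accepting]
'a' @ 6: {5,6,7}  [accepting]
after full input: {5,6,7}  (accept=5 in)

Answer: ACCEPT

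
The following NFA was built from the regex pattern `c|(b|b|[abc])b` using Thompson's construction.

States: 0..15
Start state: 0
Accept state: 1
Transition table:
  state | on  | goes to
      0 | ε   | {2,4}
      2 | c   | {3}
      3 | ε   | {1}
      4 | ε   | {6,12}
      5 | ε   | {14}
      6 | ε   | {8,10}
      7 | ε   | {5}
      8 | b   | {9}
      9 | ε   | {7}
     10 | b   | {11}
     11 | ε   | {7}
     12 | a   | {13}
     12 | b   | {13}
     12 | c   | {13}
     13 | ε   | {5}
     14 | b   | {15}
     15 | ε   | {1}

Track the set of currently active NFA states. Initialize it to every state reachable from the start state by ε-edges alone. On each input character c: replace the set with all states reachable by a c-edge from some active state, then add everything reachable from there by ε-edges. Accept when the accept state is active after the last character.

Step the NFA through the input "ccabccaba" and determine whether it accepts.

start: ε-closure({0}) = {0,2,4,6,8,10,12}
'c' @ 1: {1,3,5,13,14}  (accept∈set)
'c' @ 2: {}  — dead — no transitions
rest 'abccaba' ignored (set empty)
after full input: {}  (accept=1 not in)

Answer: REJECT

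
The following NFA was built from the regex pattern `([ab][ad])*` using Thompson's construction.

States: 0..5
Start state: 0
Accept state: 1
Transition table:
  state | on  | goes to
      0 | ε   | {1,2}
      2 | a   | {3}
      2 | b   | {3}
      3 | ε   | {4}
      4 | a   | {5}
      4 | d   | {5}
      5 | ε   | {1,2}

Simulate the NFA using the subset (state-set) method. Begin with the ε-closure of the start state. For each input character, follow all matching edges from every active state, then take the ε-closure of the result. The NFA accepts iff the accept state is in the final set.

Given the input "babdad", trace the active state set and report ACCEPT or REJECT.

Answer: ACCEPT

Trace:
start: ε-closure({0}) = {0,1,2}
'b' @ 1: {3,4}
'a' @ 2: {1,2,5}  (accept∈set)
'b' @ 3: {3,4}
'd' @ 4: {1,2,5}  (accept∈set)
'a' @ 5: {3,4}
'd' @ 6: {1,2,5}  (accept∈set)
final: {1,2,5}; accept 1 in set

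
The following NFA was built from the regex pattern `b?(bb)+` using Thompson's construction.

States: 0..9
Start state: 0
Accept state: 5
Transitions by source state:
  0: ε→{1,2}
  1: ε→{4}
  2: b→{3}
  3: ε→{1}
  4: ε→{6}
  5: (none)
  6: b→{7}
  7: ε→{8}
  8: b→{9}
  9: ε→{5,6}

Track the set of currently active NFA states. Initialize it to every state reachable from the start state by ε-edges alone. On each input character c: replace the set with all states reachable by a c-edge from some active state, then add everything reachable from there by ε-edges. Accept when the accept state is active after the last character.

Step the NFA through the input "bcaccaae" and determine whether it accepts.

initial (ε-close {0}): {0,1,2,4,6}
'b' @ 1: {1,3,4,6,7,8}
'c' @ 2: {}  — no active states
rest 'accaae' ignored (set empty)
end set {} — state 5 not in

Answer: REJECT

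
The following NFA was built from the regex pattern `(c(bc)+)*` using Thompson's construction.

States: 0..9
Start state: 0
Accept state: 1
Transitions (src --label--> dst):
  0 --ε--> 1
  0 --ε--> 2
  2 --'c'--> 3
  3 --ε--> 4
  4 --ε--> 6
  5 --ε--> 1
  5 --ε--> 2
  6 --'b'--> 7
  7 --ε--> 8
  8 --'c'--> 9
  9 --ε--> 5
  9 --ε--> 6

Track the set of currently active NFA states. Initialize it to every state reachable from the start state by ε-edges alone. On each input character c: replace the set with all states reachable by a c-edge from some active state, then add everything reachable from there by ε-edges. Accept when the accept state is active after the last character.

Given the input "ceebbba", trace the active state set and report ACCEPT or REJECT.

Answer: REJECT

Steps:
initial (ε-close {0}): {0,1,2}
'c' @ 1: {3,4,6}
'e' @ 2: {}  — state set empty
rest 'ebbba' ignored (set empty)
end set {} — state 1 not in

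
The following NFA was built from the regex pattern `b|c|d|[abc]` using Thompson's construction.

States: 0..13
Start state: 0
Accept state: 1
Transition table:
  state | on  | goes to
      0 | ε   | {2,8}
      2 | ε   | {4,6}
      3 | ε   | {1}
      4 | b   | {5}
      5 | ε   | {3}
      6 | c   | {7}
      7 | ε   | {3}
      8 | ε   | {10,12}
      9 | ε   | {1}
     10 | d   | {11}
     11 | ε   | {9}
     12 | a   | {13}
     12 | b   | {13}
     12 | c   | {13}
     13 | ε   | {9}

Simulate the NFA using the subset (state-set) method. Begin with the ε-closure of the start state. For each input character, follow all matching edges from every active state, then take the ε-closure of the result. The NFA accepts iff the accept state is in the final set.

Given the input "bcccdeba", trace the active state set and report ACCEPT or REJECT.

S₀ = ε-closure({0}) = {0,2,4,6,8,10,12}
'b' @ 1: {1,3,5,9,13}  (accept∈set)
'c' @ 2: {}  — dead — no transitions
rest 'ccdeba' ignored (set empty)
after full input: {}  (accept=1 not in)

Answer: REJECT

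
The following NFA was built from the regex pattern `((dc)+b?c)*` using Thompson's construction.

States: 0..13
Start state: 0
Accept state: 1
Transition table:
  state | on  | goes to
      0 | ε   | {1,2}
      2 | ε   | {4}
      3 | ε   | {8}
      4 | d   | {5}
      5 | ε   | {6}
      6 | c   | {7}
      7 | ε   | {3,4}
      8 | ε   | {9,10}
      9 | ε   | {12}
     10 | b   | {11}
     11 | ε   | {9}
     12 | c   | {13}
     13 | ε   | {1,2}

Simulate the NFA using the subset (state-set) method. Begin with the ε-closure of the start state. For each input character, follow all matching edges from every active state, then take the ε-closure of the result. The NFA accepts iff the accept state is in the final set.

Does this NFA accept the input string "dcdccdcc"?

Answer: ACCEPT

Trace:
S₀ = ε-closure({0}) = {0,1,2,4}
'd' @ 1: {5,6}
'c' @ 2: {3,4,7,8,9,10,12}
'd' @ 3: {5,6}
'c' @ 4: {3,4,7,8,9,10,12}
'c' @ 5: {1,2,4,13}  (accept∈set)
'd' @ 6: {5,6}
'c' @ 7: {3,4,7,8,9,10,12}
'c' @ 8: {1,2,4,13}  (accept∈set)
end set {1,2,4,13} — state 1 in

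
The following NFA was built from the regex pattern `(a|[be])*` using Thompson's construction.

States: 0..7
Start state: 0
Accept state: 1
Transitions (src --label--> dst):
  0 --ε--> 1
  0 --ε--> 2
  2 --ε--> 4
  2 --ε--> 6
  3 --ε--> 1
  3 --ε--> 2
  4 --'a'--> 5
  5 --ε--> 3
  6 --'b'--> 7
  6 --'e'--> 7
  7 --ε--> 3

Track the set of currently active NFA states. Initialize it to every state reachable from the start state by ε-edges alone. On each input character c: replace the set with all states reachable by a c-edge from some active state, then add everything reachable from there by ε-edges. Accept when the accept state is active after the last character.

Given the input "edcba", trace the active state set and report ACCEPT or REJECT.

start: ε-closure({0}) = {0,1,2,4,6}
'e' @ 1: {1,2,3,4,6,7}  (accept∈set)
'd' @ 2: {}  — state set empty
rest 'cba' ignored (set empty)
end set {} — state 1 not in

Answer: REJECT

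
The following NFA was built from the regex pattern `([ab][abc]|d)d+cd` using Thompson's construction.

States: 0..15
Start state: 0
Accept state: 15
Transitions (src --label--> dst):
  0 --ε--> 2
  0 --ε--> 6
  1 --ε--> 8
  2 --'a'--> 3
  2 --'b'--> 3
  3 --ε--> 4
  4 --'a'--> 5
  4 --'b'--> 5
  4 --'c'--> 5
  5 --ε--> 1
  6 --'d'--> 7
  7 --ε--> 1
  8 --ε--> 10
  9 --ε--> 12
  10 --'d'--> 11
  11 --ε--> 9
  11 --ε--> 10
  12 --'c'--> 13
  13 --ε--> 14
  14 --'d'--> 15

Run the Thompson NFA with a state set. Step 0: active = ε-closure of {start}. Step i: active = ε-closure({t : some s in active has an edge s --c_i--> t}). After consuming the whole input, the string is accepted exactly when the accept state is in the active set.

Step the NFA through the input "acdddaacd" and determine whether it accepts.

start: ε-closure({0}) = {0,2,6}
'a' @ 1: {3,4}
'c' @ 2: {1,5,8,10}
'd' @ 3: {9,10,11,12}
'd' @ 4: {9,10,11,12}
'd' @ 5: {9,10,11,12}
'a' @ 6: {}  — dead — no transitions
rest 'acd' ignored (set empty)
end set {} — state 15 not in

Answer: REJECT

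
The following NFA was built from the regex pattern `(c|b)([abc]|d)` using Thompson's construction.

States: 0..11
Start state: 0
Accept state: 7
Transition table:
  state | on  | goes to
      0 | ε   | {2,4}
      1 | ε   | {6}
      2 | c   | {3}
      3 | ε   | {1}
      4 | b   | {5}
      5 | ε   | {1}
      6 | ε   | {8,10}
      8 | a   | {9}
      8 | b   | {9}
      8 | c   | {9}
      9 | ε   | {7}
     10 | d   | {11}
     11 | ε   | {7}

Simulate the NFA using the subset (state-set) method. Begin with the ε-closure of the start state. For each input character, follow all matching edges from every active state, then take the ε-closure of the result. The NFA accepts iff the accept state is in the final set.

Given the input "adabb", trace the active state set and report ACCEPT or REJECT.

Answer: REJECT

Steps:
initial (ε-close {0}): {0,2,4}
'a' @ 1: {}  — dead — no transitions
rest 'dabb' ignored (set empty)
after full input: {}  (accept=7 not in)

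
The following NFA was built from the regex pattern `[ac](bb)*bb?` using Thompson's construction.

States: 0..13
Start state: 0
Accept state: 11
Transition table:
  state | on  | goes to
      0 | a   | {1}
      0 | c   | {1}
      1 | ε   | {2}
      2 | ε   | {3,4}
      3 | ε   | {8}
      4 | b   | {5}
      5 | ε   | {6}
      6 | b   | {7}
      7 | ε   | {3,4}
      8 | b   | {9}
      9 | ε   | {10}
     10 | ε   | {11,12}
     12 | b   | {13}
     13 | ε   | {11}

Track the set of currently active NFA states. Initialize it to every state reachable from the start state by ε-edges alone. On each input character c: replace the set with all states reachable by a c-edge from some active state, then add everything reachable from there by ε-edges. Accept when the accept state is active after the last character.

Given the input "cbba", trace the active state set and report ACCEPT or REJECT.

initial (ε-close {0}): {0}
'c' @ 1: {1,2,3,4,8}
'b' @ 2: {5,6,9,10,11,12}  [accepting]
'b' @ 3: {3,4,7,8,11,13}  [accepting]
'a' @ 4: {}  — dead — no transitions
end set {} — state 11 not in

Answer: REJECT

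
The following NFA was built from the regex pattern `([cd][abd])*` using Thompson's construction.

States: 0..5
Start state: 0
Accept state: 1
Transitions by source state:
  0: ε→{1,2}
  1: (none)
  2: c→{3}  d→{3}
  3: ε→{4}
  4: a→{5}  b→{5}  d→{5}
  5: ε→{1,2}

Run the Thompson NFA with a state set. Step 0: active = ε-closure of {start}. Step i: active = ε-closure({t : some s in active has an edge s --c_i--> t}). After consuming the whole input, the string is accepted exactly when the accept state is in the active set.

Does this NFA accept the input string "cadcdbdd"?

Answer: REJECT

Derivation:
start: ε-closure({0}) = {0,1,2}
'c' @ 1: {3,4}
'a' @ 2: {1,2,5}  [accepting]
'd' @ 3: {3,4}
'c' @ 4: {}  — no active states
rest 'dbdd' ignored (set empty)
after full input: {}  (accept=1 not in)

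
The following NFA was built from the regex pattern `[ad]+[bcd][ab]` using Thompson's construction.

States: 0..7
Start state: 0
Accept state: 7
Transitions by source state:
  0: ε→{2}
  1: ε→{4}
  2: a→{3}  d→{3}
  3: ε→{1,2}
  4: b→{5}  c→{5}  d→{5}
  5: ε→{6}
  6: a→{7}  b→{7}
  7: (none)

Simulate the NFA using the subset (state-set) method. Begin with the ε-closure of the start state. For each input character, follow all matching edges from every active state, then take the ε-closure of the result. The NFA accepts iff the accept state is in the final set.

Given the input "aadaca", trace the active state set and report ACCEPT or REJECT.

S₀ = ε-closure({0}) = {0,2}
'a' @ 1: {1,2,3,4}
'a' @ 2: {1,2,3,4}
'd' @ 3: {1,2,3,4,5,6}
'a' @ 4: {1,2,3,4,7}  (accept∈set)
'c' @ 5: {5,6}
'a' @ 6: {7}  (accept∈set)
after full input: {7}  (accept=7 in)

Answer: ACCEPT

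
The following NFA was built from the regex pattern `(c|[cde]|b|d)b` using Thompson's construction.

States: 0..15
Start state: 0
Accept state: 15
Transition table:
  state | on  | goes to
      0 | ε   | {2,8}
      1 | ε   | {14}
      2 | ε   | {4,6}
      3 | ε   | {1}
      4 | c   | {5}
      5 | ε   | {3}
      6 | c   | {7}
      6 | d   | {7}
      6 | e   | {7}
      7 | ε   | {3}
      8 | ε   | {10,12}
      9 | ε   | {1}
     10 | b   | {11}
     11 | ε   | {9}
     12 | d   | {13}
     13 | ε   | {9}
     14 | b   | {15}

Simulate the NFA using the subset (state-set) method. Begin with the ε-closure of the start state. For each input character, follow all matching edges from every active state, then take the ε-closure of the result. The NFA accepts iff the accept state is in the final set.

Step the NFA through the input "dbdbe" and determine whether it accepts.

Answer: REJECT

Derivation:
start: ε-closure({0}) = {0,2,4,6,8,10,12}
'd' @ 1: {1,3,7,9,13,14}
'b' @ 2: {15}  ✓accept
'd' @ 3: {}  — no active states
rest 'be' ignored (set empty)
final: {}; accept 15 not in set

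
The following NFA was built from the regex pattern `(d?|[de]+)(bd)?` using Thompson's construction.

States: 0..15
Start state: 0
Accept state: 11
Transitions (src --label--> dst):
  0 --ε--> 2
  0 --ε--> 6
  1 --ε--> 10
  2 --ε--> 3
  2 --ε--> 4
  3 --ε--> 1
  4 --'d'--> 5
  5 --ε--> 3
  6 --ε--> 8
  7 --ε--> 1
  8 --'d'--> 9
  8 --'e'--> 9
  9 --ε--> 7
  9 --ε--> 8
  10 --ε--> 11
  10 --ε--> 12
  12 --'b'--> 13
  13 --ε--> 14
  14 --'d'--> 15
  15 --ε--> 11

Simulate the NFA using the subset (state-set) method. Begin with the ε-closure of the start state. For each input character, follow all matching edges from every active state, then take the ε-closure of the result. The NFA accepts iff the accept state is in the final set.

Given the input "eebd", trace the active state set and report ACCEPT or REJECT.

Answer: ACCEPT

Trace:
S₀ = ε-closure({0}) = {0,1,2,3,4,6,8,10,11,12}
'e' @ 1: {1,7,8,9,10,11,12}  ✓accept
'e' @ 2: {1,7,8,9,10,11,12}  ✓accept
'b' @ 3: {13,14}
'd' @ 4: {11,15}  ✓accept
final: {11,15}; accept 11 in set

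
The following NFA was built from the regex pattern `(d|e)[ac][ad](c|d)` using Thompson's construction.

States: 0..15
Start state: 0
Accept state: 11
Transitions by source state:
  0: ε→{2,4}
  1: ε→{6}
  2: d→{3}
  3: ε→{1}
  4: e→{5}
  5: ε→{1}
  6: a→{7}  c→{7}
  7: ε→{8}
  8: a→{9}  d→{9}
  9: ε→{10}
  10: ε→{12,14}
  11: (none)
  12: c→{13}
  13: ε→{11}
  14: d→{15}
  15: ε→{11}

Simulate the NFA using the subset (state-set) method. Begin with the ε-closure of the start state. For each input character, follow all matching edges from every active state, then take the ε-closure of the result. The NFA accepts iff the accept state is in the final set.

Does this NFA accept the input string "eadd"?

initial (ε-close {0}): {0,2,4}
'e' @ 1: {1,5,6}
'a' @ 2: {7,8}
'd' @ 3: {9,10,12,14}
'd' @ 4: {11,15}  [accepting]
end set {11,15} — state 11 in

Answer: ACCEPT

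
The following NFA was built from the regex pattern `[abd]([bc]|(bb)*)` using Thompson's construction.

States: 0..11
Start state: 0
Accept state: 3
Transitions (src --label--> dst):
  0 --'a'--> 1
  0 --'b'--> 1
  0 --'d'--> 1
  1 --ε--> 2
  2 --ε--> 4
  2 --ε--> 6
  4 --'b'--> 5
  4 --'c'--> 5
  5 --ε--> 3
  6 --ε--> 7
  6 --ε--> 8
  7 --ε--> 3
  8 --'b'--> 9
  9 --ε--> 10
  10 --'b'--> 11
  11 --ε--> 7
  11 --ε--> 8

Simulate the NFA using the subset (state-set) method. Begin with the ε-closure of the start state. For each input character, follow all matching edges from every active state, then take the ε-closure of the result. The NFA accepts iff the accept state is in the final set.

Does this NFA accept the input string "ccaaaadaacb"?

Answer: REJECT

Derivation:
initial (ε-close {0}): {0}
'c' @ 1: {}  — no active states
rest 'caaaadaacb' ignored (set empty)
end set {} — state 3 not in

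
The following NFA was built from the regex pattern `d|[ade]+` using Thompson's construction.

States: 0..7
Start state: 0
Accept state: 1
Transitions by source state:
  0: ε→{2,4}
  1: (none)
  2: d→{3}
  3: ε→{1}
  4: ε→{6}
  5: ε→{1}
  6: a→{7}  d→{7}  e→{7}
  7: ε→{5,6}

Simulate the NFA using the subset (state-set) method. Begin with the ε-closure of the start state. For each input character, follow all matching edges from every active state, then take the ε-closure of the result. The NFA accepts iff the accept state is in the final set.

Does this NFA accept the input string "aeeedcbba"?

start: ε-closure({0}) = {0,2,4,6}
'a' @ 1: {1,5,6,7}  ✓accept
'e' @ 2: {1,5,6,7}  ✓accept
'e' @ 3: {1,5,6,7}  ✓accept
'e' @ 4: {1,5,6,7}  ✓accept
'd' @ 5: {1,5,6,7}  ✓accept
'c' @ 6: {}  — no active states
rest 'bba' ignored (set empty)
after full input: {}  (accept=1 not in)

Answer: REJECT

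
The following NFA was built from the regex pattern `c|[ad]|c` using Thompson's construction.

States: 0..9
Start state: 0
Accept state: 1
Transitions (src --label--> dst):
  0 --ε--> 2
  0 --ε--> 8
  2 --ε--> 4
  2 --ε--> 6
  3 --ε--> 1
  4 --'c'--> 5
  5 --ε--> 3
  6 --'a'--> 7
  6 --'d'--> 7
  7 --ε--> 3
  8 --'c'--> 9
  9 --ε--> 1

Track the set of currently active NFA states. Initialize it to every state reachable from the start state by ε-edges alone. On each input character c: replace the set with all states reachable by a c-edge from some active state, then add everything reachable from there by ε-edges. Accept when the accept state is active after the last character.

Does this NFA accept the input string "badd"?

initial (ε-close {0}): {0,2,4,6,8}
'b' @ 1: {}  — dead — no transitions
rest 'add' ignored (set empty)
end set {} — state 1 not in

Answer: REJECT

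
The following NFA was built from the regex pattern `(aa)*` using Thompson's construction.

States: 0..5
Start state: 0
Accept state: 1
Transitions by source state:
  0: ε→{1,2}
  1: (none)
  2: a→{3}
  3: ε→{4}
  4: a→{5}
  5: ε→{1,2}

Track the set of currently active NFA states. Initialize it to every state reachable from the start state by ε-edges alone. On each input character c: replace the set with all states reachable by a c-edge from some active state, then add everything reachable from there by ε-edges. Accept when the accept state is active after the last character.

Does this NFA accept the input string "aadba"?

Answer: REJECT

Steps:
initial (ε-close {0}): {0,1,2}
'a' @ 1: {3,4}
'a' @ 2: {1,2,5}  [accepting]
'd' @ 3: {}  — dead — no transitions
rest 'ba' ignored (set empty)
final: {}; accept 1 not in set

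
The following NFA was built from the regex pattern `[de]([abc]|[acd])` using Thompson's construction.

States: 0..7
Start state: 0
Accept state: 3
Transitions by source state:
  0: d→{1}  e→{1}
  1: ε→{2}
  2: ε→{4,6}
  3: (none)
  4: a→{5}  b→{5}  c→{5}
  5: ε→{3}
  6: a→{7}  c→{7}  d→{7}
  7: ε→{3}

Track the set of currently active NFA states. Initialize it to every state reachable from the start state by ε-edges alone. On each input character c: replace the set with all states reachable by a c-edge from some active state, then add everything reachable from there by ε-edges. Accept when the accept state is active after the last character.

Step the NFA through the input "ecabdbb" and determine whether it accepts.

initial (ε-close {0}): {0}
'e' @ 1: {1,2,4,6}
'c' @ 2: {3,5,7}  [accepting]
'a' @ 3: {}  — no active states
rest 'bdbb' ignored (set empty)
end set {} — state 3 not in

Answer: REJECT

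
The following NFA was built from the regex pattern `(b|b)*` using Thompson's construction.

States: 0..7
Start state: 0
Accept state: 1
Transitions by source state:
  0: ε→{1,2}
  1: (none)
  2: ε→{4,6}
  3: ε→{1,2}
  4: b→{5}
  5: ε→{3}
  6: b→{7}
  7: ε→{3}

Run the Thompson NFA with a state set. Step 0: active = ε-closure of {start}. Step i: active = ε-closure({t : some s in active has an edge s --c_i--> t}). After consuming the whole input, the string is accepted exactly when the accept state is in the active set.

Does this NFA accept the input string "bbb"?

Answer: ACCEPT

Trace:
S₀ = ε-closure({0}) = {0,1,2,4,6}
'b' @ 1: {1,2,3,4,5,6,7}  [accepting]
'b' @ 2: {1,2,3,4,5,6,7}  [accepting]
'b' @ 3: {1,2,3,4,5,6,7}  [accepting]
after full input: {1,2,3,4,5,6,7}  (accept=1 in)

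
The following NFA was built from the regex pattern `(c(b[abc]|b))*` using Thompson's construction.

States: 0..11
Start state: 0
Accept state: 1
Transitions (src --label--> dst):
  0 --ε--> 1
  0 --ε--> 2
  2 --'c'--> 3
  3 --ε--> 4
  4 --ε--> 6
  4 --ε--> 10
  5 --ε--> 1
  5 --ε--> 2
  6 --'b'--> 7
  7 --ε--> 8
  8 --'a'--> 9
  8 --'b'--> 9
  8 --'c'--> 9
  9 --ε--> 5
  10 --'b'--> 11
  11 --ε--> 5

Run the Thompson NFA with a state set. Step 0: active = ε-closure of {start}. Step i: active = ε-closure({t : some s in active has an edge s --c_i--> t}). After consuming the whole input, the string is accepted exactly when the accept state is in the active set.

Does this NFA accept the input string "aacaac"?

Answer: REJECT

Trace:
S₀ = ε-closure({0}) = {0,1,2}
'a' @ 1: {}  — dead — no transitions
rest 'acaac' ignored (set empty)
final: {}; accept 1 not in set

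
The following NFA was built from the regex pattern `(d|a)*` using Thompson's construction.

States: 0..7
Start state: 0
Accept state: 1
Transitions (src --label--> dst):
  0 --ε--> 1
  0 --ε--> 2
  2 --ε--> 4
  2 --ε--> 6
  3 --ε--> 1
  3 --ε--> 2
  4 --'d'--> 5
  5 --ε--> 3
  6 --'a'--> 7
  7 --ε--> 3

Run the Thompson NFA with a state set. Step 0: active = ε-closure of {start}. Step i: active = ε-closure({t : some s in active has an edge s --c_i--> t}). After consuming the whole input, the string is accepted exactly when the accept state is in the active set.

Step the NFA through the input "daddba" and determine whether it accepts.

S₀ = ε-closure({0}) = {0,1,2,4,6}
'd' @ 1: {1,2,3,4,5,6}  [accepting]
'a' @ 2: {1,2,3,4,6,7}  [accepting]
'd' @ 3: {1,2,3,4,5,6}  [accepting]
'd' @ 4: {1,2,3,4,5,6}  [accepting]
'b' @ 5: {}  — state set empty
rest 'a' ignored (set empty)
after full input: {}  (accept=1 not in)

Answer: REJECT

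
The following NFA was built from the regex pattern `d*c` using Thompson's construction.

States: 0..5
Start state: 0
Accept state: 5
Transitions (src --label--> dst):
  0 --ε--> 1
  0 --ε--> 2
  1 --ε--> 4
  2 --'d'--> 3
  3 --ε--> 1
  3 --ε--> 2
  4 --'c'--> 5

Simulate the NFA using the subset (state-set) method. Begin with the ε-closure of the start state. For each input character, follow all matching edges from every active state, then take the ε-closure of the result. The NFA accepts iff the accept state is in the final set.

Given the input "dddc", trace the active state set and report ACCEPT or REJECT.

S₀ = ε-closure({0}) = {0,1,2,4}
'd' @ 1: {1,2,3,4}
'd' @ 2: {1,2,3,4}
'd' @ 3: {1,2,3,4}
'c' @ 4: {5}  [accepting]
end set {5} — state 5 in

Answer: ACCEPT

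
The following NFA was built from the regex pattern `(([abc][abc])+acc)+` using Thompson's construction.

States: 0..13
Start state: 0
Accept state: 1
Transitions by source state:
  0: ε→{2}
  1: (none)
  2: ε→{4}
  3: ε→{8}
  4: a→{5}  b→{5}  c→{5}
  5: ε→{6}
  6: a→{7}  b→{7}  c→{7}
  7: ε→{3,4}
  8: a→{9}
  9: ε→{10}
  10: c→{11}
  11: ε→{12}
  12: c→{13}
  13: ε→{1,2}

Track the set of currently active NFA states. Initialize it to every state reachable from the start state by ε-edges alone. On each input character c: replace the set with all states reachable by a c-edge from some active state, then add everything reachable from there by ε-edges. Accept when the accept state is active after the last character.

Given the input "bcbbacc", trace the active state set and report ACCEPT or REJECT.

start: ε-closure({0}) = {0,2,4}
'b' @ 1: {5,6}
'c' @ 2: {3,4,7,8}
'b' @ 3: {5,6}
'b' @ 4: {3,4,7,8}
'a' @ 5: {5,6,9,10}
'c' @ 6: {3,4,7,8,11,12}
'c' @ 7: {1,2,4,5,6,13}  (accept∈set)
final: {1,2,4,5,6,13}; accept 1 in set

Answer: ACCEPT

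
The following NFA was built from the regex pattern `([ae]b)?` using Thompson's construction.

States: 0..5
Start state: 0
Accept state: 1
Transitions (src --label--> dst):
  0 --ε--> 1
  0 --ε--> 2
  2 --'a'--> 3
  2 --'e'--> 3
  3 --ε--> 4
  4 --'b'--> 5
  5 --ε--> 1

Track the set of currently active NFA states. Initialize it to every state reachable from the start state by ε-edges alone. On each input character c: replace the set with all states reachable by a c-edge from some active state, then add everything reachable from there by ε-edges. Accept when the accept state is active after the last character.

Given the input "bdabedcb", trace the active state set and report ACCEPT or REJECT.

Answer: REJECT

Steps:
start: ε-closure({0}) = {0,1,2}
'b' @ 1: {}  — state set empty
rest 'dabedcb' ignored (set empty)
after full input: {}  (accept=1 not in)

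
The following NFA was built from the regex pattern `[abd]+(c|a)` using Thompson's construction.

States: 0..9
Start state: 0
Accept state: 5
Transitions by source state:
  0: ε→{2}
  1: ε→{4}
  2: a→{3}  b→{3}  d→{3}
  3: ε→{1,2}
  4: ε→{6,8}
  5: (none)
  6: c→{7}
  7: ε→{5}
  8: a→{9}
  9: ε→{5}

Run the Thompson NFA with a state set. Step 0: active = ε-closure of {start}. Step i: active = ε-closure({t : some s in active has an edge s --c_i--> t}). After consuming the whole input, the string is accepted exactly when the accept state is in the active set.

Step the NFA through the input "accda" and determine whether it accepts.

initial (ε-close {0}): {0,2}
'a' @ 1: {1,2,3,4,6,8}
'c' @ 2: {5,7}  (accept∈set)
'c' @ 3: {}  — dead — no transitions
rest 'da' ignored (set empty)
final: {}; accept 5 not in set

Answer: REJECT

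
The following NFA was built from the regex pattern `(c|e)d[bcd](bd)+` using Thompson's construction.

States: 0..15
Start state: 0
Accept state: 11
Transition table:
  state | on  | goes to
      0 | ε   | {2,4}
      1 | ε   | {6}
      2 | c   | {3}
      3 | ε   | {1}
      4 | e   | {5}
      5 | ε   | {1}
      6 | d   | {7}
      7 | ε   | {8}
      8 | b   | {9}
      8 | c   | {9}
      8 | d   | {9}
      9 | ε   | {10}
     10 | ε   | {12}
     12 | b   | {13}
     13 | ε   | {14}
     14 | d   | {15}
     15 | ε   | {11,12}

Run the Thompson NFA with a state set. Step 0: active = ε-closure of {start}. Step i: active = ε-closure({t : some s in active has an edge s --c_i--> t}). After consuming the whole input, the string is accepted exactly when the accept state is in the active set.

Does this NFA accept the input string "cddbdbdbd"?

S₀ = ε-closure({0}) = {0,2,4}
'c' @ 1: {1,3,6}
'd' @ 2: {7,8}
'd' @ 3: {9,10,12}
'b' @ 4: {13,14}
'd' @ 5: {11,12,15}  (accept∈set)
'b' @ 6: {13,14}
'd' @ 7: {11,12,15}  (accept∈set)
'b' @ 8: {13,14}
'd' @ 9: {11,12,15}  (accept∈set)
after full input: {11,12,15}  (accept=11 in)

Answer: ACCEPT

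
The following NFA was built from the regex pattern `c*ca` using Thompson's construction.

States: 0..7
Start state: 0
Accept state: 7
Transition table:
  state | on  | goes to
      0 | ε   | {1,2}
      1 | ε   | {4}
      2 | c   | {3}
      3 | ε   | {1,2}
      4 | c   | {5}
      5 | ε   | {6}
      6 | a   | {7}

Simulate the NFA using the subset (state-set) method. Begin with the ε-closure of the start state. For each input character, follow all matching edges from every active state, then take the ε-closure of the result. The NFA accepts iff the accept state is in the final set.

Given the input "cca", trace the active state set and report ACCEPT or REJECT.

Answer: ACCEPT

Trace:
start: ε-closure({0}) = {0,1,2,4}
'c' @ 1: {1,2,3,4,5,6}
'c' @ 2: {1,2,3,4,5,6}
'a' @ 3: {7}  ✓accept
end set {7} — state 7 in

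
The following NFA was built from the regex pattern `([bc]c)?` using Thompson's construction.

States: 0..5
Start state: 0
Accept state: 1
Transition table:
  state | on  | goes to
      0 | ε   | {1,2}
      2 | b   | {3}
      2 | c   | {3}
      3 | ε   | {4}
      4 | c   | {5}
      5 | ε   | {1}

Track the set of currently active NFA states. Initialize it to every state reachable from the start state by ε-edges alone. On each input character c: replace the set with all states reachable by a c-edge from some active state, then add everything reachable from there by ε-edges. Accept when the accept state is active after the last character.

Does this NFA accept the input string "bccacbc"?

Answer: REJECT

Steps:
S₀ = ε-closure({0}) = {0,1,2}
'b' @ 1: {3,4}
'c' @ 2: {1,5}  ✓accept
'c' @ 3: {}  — dead — no transitions
rest 'acbc' ignored (set empty)
after full input: {}  (accept=1 not in)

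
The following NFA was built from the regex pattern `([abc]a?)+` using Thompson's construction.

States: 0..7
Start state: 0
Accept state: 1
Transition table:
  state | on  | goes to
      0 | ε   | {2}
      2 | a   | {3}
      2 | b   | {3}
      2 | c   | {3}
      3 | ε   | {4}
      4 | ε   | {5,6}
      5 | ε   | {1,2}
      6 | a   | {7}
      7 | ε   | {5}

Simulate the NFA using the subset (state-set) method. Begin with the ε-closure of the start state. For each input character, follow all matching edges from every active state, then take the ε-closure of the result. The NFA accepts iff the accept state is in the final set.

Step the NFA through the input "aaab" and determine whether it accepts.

start: ε-closure({0}) = {0,2}
'a' @ 1: {1,2,3,4,5,6}  ✓accept
'a' @ 2: {1,2,3,4,5,6,7}  ✓accept
'a' @ 3: {1,2,3,4,5,6,7}  ✓accept
'b' @ 4: {1,2,3,4,5,6}  ✓accept
after full input: {1,2,3,4,5,6}  (accept=1 in)

Answer: ACCEPT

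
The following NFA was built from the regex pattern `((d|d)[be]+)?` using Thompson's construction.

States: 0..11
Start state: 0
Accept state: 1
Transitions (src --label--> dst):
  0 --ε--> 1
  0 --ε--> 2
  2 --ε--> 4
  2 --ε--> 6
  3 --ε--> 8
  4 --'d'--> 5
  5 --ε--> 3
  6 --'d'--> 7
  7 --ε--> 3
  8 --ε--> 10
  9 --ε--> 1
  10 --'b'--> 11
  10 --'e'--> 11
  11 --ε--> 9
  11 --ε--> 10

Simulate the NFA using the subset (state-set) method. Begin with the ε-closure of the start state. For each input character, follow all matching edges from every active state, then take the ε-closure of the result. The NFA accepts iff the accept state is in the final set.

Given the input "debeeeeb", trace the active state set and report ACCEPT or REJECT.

Answer: ACCEPT

Derivation:
initial (ε-close {0}): {0,1,2,4,6}
'd' @ 1: {3,5,7,8,10}
'e' @ 2: {1,9,10,11}  (accept∈set)
'b' @ 3: {1,9,10,11}  (accept∈set)
'e' @ 4: {1,9,10,11}  (accept∈set)
'e' @ 5: {1,9,10,11}  (accept∈set)
'e' @ 6: {1,9,10,11}  (accept∈set)
'e' @ 7: {1,9,10,11}  (accept∈set)
'b' @ 8: {1,9,10,11}  (accept∈set)
after full input: {1,9,10,11}  (accept=1 in)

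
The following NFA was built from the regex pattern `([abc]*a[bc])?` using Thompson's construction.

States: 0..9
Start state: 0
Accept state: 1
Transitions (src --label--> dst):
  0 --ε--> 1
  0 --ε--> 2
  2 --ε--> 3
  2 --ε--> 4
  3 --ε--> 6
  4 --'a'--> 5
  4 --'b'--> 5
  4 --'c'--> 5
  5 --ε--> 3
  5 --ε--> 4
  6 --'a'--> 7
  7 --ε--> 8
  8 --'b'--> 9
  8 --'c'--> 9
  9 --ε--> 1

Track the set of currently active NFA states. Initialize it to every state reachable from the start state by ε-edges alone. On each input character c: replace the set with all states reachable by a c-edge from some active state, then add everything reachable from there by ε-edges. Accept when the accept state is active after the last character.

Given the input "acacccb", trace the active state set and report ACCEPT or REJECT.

Answer: REJECT

Derivation:
start: ε-closure({0}) = {0,1,2,3,4,6}
'a' @ 1: {3,4,5,6,7,8}
'c' @ 2: {1,3,4,5,6,9}  (accept∈set)
'a' @ 3: {3,4,5,6,7,8}
'c' @ 4: {1,3,4,5,6,9}  (accept∈set)
'c' @ 5: {3,4,5,6}
'c' @ 6: {3,4,5,6}
'b' @ 7: {3,4,5,6}
final: {3,4,5,6}; accept 1 not in set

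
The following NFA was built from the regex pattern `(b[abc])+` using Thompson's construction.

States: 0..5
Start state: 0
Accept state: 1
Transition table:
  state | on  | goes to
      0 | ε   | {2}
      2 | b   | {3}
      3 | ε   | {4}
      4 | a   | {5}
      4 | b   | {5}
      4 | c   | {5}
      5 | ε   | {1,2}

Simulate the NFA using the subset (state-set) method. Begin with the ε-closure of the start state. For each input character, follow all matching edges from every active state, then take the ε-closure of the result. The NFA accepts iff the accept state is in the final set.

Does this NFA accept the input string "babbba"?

Answer: ACCEPT

Derivation:
start: ε-closure({0}) = {0,2}
'b' @ 1: {3,4}
'a' @ 2: {1,2,5}  ✓accept
'b' @ 3: {3,4}
'b' @ 4: {1,2,5}  ✓accept
'b' @ 5: {3,4}
'a' @ 6: {1,2,5}  ✓accept
end set {1,2,5} — state 1 in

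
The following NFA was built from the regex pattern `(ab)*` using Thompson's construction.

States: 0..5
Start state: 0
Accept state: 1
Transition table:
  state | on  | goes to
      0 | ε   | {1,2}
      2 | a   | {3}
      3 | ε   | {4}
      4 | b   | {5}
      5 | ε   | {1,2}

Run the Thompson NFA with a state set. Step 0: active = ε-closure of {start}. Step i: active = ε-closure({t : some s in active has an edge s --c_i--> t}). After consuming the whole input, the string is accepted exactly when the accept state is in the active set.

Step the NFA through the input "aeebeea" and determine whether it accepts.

start: ε-closure({0}) = {0,1,2}
'a' @ 1: {3,4}
'e' @ 2: {}  — dead — no transitions
rest 'ebeea' ignored (set empty)
end set {} — state 1 not in

Answer: REJECT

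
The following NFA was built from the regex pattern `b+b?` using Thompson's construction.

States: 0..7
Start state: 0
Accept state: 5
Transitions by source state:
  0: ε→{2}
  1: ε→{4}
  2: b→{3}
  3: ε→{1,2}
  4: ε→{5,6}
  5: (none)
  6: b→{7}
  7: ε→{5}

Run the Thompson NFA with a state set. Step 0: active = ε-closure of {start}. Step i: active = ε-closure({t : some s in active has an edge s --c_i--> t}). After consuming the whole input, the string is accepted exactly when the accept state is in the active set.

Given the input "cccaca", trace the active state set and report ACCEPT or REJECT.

Answer: REJECT

Trace:
S₀ = ε-closure({0}) = {0,2}
'c' @ 1: {}  — dead — no transitions
rest 'ccaca' ignored (set empty)
final: {}; accept 5 not in set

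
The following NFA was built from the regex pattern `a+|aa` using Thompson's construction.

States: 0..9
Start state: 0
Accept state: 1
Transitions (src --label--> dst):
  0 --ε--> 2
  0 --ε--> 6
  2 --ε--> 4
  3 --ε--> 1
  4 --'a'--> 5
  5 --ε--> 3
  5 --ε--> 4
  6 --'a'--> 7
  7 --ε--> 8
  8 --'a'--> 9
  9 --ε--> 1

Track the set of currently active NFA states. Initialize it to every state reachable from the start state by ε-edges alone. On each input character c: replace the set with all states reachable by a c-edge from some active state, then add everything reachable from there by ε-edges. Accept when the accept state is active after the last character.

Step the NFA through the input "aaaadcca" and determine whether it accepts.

start: ε-closure({0}) = {0,2,4,6}
'a' @ 1: {1,3,4,5,7,8}  [accepting]
'a' @ 2: {1,3,4,5,9}  [accepting]
'a' @ 3: {1,3,4,5}  [accepting]
'a' @ 4: {1,3,4,5}  [accepting]
'd' @ 5: {}  — dead — no transitions
rest 'cca' ignored (set empty)
final: {}; accept 1 not in set

Answer: REJECT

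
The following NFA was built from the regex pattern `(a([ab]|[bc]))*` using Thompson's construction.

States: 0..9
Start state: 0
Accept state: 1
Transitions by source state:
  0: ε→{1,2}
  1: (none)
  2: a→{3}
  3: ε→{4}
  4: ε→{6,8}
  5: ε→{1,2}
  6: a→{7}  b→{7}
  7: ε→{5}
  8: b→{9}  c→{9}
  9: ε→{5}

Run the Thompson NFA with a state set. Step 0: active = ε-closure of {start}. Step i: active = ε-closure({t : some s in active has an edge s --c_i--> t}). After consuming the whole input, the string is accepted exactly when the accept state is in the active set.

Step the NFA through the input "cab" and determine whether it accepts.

Answer: REJECT

Steps:
S₀ = ε-closure({0}) = {0,1,2}
'c' @ 1: {}  — dead — no transitions
rest 'ab' ignored (set empty)
final: {}; accept 1 not in set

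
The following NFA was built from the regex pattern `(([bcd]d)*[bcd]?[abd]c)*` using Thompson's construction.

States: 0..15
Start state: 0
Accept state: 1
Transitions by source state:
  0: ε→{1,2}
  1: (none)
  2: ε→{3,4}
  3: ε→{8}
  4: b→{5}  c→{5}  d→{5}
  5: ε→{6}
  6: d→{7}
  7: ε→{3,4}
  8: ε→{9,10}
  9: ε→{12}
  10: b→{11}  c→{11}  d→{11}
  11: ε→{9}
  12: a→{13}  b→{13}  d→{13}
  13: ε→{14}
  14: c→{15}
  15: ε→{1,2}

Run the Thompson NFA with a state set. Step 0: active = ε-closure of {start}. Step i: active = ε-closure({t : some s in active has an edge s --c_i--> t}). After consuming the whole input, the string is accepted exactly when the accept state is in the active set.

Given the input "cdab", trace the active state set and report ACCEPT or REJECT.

start: ε-closure({0}) = {0,1,2,3,4,8,9,10,12}
'c' @ 1: {5,6,9,11,12}
'd' @ 2: {3,4,7,8,9,10,12,13,14}
'a' @ 3: {13,14}
'b' @ 4: {}  — no active states
final: {}; accept 1 not in set

Answer: REJECT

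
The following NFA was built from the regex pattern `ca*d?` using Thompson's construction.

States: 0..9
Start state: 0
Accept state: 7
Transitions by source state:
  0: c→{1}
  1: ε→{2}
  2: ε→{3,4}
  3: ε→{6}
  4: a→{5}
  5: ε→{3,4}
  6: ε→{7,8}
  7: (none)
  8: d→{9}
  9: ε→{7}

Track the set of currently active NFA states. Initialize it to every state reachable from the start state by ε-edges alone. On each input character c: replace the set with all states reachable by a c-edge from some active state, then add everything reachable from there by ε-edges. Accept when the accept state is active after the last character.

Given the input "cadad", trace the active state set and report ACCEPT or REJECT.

Answer: REJECT

Trace:
S₀ = ε-closure({0}) = {0}
'c' @ 1: {1,2,3,4,6,7,8}  [accepting]
'a' @ 2: {3,4,5,6,7,8}  [accepting]
'd' @ 3: {7,9}  [accepting]
'a' @ 4: {}  — state set empty
rest 'd' ignored (set empty)
final: {}; accept 7 not in set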